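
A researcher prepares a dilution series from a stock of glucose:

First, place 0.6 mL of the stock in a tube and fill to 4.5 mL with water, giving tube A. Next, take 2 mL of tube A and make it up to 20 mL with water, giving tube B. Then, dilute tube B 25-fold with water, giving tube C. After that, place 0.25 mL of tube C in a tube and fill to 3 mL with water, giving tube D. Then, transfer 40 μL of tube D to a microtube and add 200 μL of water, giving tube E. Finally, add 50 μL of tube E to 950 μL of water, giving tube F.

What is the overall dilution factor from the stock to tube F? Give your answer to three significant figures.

Step 1: 0.6 mL brought to 4.5 mL → factor 4.5/0.6 = 7.5
Step 2: 2 mL brought to 20 mL → factor 20/2 = 10
Step 3: 25-fold → factor 25
Step 4: 0.25 mL brought to 3 mL → factor 3/0.25 = 12
Step 5: 40 μL + 200 μL = 240 μL total → factor 240/40 = 6
Step 6: 50 μL + 950 μL = 1000 μL total → factor 1000/50 = 20
Overall dilution factor = 7.5 × 10 × 25 × 12 × 6 × 20 = 2.7 × 10^6

2.70 × 10^6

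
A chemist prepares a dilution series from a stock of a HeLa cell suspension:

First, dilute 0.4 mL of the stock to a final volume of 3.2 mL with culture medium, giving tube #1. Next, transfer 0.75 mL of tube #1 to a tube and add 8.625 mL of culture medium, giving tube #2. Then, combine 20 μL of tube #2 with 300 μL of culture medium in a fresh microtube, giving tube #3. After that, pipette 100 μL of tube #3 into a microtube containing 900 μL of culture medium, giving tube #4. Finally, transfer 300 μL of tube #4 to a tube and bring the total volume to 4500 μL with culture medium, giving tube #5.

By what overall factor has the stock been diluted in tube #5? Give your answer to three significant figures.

2.40 × 10^5

Step 1: 0.4 mL brought to 3.2 mL → factor 3.2/0.4 = 8
Step 2: 0.75 mL + 8.625 mL = 9.375 mL total → factor 9.375/0.75 = 12.5
Step 3: 20 μL + 300 μL = 320 μL total → factor 320/20 = 16
Step 4: 100 μL + 900 μL = 1000 μL total → factor 1000/100 = 10
Step 5: 300 μL brought to 4500 μL → factor 4500/300 = 15
Overall dilution factor = 8 × 12.5 × 16 × 10 × 15 = 2.4 × 10^5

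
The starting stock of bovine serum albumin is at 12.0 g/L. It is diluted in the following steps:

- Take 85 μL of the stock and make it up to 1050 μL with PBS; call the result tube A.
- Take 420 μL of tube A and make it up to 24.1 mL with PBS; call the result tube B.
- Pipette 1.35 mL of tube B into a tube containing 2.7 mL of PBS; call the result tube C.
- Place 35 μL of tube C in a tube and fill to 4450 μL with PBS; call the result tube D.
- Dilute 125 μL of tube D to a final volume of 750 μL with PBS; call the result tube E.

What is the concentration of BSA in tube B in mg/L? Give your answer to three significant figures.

16.9 mg/L

Step 1: 85 μL brought to 1050 μL → factor 1050/85 = 12.353
Step 2: 420 μL brought to 24.1 mL → factor 24100/420 = 57.381
Dilution factor through tube B = 12.353 × 57.381 = 708.82
[tube B] = 12.0 g/L / 708.82 = 0.01693 g/L = 16.9 mg/L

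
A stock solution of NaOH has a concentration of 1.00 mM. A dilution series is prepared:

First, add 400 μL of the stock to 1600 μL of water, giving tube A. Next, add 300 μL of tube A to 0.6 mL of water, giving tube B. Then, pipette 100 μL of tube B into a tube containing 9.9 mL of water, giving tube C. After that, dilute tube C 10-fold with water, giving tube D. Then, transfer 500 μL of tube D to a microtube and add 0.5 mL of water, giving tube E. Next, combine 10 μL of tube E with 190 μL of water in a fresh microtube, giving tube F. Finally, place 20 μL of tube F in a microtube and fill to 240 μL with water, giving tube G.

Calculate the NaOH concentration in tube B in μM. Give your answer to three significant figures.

Step 1: 400 μL + 1600 μL = 2000 μL total → factor 2000/400 = 5
Step 2: 300 μL + 0.6 mL = 900 μL total → factor 900/300 = 3
Dilution factor through tube B = 5 × 3 = 15
[tube B] = 1.00 mM / 15 = 0.06667 mM = 66.7 μM

66.7 μM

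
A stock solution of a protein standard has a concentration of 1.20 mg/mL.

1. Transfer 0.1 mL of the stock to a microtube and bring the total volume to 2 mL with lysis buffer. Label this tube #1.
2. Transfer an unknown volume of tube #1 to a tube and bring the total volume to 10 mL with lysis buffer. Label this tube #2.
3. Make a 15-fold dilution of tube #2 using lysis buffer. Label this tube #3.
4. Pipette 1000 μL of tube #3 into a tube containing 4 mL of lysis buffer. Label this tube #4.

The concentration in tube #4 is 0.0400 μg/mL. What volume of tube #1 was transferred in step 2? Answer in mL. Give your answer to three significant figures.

Step 1: 0.1 mL brought to 2 mL → factor 2/0.1 = 20
Step 2: v brought to 10 mL → factor = 10 mL/v
Step 3: 15-fold → factor 15
Step 4: 1000 μL + 4 mL = 5000 μL total → factor 5000/1000 = 5
Product of known-step factors = 1500
Overall factor = 1.20 mg/mL / (0.0400 μg/mL) = 30000
Step-2 factor = 30000 / 1500 = 20
v = 10 mL / 20 = 0.500 mL

0.500 mL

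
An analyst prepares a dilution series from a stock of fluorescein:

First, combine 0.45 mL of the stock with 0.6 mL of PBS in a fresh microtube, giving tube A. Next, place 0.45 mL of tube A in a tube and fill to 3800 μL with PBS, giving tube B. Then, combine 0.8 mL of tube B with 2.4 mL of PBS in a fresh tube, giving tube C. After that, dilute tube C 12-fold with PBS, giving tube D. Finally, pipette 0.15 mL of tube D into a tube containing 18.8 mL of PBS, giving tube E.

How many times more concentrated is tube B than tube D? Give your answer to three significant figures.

48.0

Step 1: 0.45 mL + 0.6 mL = 1.05 mL total → factor 1.05/0.45 = 2.3333
Step 2: 0.45 mL brought to 3800 μL → factor 3.8/0.45 = 8.4444
Step 3: 0.8 mL + 2.4 mL = 3.2 mL total → factor 3.2/0.8 = 4
Step 4: 12-fold → factor 12
Dilution factor to tube B = 19.704; to tube D = 945.78
[tube B]/[tube D] = (factor to tube D)/(factor to tube B) = 945.78/19.704 = 48.0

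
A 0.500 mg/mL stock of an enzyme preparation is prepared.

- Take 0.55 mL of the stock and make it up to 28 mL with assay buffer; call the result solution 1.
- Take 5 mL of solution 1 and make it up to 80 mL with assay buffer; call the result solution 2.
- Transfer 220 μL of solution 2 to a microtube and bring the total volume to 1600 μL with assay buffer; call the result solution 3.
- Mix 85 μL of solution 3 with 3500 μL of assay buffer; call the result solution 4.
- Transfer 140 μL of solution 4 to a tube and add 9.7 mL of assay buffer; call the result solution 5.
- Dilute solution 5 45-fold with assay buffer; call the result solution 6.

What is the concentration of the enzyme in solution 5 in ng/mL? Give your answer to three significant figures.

0.0285 ng/mL

Step 1: 0.55 mL brought to 28 mL → factor 28/0.55 = 50.909
Step 2: 5 mL brought to 80 mL → factor 80/5 = 16
Step 3: 220 μL brought to 1600 μL → factor 1600/220 = 7.2727
Step 4: 85 μL + 3500 μL = 3585 μL total → factor 3585/85 = 42.176
Step 5: 140 μL + 9.7 mL = 9840 μL total → factor 9840/140 = 70.286
Dilution factor through solution 5 = 50.909 × 16 × 7.2727 × 42.176 × 70.286 = 1.7561 × 10^7
[solution 5] = 0.500 mg/mL / 1.7561 × 10^7 = 2.847 × 10^-8 mg/mL = 0.0285 ng/mL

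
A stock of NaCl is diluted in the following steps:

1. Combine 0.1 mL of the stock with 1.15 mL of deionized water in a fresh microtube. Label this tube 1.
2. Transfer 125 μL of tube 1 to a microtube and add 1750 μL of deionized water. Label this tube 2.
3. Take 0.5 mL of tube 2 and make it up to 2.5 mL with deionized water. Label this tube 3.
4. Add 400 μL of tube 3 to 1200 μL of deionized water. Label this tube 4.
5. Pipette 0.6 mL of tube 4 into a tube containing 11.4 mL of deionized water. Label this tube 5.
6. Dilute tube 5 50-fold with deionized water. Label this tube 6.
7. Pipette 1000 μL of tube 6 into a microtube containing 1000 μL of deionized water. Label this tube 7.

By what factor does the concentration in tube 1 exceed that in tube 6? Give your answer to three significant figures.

Step 1: 0.1 mL + 1.15 mL = 1.25 mL total → factor 1.25/0.1 = 12.5
Step 2: 125 μL + 1750 μL = 1875 μL total → factor 1875/125 = 15
Step 3: 0.5 mL brought to 2.5 mL → factor 2.5/0.5 = 5
Step 4: 400 μL + 1200 μL = 1600 μL total → factor 1600/400 = 4
Step 5: 0.6 mL + 11.4 mL = 12 mL total → factor 12/0.6 = 20
Step 6: 50-fold → factor 50
Dilution factor to tube 1 = 12.5; to tube 6 = 3.75 × 10^6
[tube 1]/[tube 6] = (factor to tube 6)/(factor to tube 1) = 3.75 × 10^6/12.5 = 3.00 × 10^5

3.00 × 10^5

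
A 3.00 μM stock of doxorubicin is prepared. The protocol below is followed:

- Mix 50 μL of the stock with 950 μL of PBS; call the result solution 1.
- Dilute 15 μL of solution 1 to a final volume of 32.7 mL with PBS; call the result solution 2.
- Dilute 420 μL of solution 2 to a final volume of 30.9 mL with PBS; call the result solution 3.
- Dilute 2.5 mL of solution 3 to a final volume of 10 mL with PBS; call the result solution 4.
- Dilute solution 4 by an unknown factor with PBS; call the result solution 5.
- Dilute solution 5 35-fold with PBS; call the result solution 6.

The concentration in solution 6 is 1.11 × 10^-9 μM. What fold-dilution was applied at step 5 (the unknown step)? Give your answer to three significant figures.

6.02-fold

Step 1: 50 μL + 950 μL = 1000 μL total → factor 1000/50 = 20
Step 2: 15 μL brought to 32.7 mL → factor 32700/15 = 2180
Step 3: 420 μL brought to 30.9 mL → factor 30900/420 = 73.571
Step 4: 2.5 mL brought to 10 mL → factor 10/2.5 = 4
Step 5: unknown factor x
Step 6: 35-fold → factor 35
Product of known-step factors = 4.4908 × 10^8
Overall factor = 3.00 μM / (1.11 × 10^-9 μM) = 2.7027 × 10^9
x = 2.7027 × 10^9 / 4.4908 × 10^8 = 6.02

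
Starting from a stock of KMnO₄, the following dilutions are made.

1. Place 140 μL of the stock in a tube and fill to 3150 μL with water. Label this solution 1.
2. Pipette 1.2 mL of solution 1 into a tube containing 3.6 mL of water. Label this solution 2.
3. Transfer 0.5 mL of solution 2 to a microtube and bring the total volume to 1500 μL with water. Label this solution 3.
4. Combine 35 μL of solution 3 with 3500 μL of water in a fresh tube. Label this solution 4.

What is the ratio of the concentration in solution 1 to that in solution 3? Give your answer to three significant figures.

12.0

Step 1: 140 μL brought to 3150 μL → factor 3150/140 = 22.5
Step 2: 1.2 mL + 3.6 mL = 4.8 mL total → factor 4.8/1.2 = 4
Step 3: 0.5 mL brought to 1500 μL → factor 1.5/0.5 = 3
Dilution factor to solution 1 = 22.5; to solution 3 = 270
[solution 1]/[solution 3] = (factor to solution 3)/(factor to solution 1) = 270/22.5 = 12.0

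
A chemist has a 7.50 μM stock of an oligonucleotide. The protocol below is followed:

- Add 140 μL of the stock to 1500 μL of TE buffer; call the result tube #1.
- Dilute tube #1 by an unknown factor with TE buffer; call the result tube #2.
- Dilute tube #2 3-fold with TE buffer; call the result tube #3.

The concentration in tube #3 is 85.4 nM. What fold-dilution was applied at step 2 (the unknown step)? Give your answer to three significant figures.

2.50-fold

Step 1: 140 μL + 1500 μL = 1640 μL total → factor 1640/140 = 11.714
Step 2: unknown factor x
Step 3: 3-fold → factor 3
Product of known-step factors = 35.143
Overall factor = 7.50 μM / (85.4 nM) = 87.822
x = 87.822 / 35.143 = 2.50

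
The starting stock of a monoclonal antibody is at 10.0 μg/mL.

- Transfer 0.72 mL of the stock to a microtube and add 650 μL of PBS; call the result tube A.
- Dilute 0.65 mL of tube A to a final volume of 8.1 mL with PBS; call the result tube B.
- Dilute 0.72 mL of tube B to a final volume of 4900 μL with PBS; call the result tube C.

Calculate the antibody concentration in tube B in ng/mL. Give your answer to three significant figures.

422 ng/mL

Step 1: 0.72 mL + 650 μL = 1.37 mL total → factor 1.37/0.72 = 1.9028
Step 2: 0.65 mL brought to 8.1 mL → factor 8.1/0.65 = 12.462
Dilution factor through tube B = 1.9028 × 12.462 = 23.712
[tube B] = 10.0 μg/mL / 23.712 = 0.4217 μg/mL = 422 ng/mL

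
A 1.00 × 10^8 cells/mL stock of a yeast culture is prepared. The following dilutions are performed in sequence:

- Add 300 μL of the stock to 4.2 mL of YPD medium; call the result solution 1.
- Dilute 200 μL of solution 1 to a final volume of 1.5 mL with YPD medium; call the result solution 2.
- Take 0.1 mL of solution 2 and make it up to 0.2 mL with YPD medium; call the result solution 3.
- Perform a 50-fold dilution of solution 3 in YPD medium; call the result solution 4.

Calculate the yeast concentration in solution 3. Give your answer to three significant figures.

4.44 × 10^5 cells/mL

Step 1: 300 μL + 4.2 mL = 4500 μL total → factor 4500/300 = 15
Step 2: 200 μL brought to 1.5 mL → factor 1500/200 = 7.5
Step 3: 0.1 mL brought to 0.2 mL → factor 0.2/0.1 = 2
Dilution factor through solution 3 = 15 × 7.5 × 2 = 225
[solution 3] = 1.00 × 10^8 cells/mL / 225 = 4.44 × 10^5 cells/mL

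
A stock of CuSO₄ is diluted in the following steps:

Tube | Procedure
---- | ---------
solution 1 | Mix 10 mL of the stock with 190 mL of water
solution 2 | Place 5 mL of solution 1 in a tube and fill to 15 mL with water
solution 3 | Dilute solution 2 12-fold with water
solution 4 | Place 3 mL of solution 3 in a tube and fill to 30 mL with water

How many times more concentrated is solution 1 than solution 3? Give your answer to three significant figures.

36.0

Step 1: 10 mL + 190 mL = 200 mL total → factor 200/10 = 20
Step 2: 5 mL brought to 15 mL → factor 15/5 = 3
Step 3: 12-fold → factor 12
Dilution factor to solution 1 = 20; to solution 3 = 720
[solution 1]/[solution 3] = (factor to solution 3)/(factor to solution 1) = 720/20 = 36.0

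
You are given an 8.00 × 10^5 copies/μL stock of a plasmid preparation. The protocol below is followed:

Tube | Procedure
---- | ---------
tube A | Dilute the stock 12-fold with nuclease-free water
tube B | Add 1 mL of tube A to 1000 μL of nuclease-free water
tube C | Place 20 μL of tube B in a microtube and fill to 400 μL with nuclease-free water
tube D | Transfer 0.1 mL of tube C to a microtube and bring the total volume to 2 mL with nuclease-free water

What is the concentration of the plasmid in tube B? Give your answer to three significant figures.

3.33 × 10^4 copies/μL

Step 1: 12-fold → factor 12
Step 2: 1 mL + 1000 μL = 2 mL total → factor 2/1 = 2
Dilution factor through tube B = 12 × 2 = 24
[tube B] = 8.00 × 10^5 copies/μL / 24 = 3.33 × 10^4 copies/μL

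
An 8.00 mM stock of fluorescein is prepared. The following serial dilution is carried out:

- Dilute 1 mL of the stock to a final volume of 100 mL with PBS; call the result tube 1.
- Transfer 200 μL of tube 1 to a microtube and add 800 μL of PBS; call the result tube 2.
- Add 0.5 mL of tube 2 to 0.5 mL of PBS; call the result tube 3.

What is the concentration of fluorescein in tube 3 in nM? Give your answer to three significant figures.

Step 1: 1 mL brought to 100 mL → factor 100/1 = 100
Step 2: 200 μL + 800 μL = 1000 μL total → factor 1000/200 = 5
Step 3: 0.5 mL + 0.5 mL = 1 mL total → factor 1/0.5 = 2
Overall dilution factor = 100 × 5 × 2 = 1000
Final = 8.00 mM / 1000 = 0.008000 mM = 8.00 × 10^3 nM

8.00 × 10^3 nM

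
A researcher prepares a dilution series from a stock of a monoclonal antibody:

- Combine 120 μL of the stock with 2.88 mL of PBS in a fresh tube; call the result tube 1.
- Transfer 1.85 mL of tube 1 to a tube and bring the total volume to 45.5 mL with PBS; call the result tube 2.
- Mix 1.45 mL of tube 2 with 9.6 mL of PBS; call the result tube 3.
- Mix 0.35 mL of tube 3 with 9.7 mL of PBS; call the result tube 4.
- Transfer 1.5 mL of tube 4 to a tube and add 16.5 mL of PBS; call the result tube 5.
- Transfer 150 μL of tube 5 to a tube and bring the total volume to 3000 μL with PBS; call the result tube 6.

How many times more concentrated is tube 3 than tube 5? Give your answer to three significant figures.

345

Step 1: 120 μL + 2.88 mL = 3000 μL total → factor 3000/120 = 25
Step 2: 1.85 mL brought to 45.5 mL → factor 45.5/1.85 = 24.595
Step 3: 1.45 mL + 9.6 mL = 11.05 mL total → factor 11.05/1.45 = 7.6207
Step 4: 0.35 mL + 9.7 mL = 10.05 mL total → factor 10.05/0.35 = 28.714
Step 5: 1.5 mL + 16.5 mL = 18 mL total → factor 18/1.5 = 12
Dilution factor to tube 3 = 4685.7; to tube 5 = 1.6146 × 10^6
[tube 3]/[tube 5] = (factor to tube 5)/(factor to tube 3) = 1.6146 × 10^6/4685.7 = 345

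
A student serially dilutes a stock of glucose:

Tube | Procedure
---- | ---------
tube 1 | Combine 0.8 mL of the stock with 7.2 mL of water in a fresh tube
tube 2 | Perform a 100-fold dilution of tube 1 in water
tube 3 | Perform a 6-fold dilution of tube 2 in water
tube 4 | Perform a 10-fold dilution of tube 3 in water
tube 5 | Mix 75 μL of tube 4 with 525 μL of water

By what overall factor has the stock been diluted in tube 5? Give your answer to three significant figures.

Step 1: 0.8 mL + 7.2 mL = 8 mL total → factor 8/0.8 = 10
Step 2: 100-fold → factor 100
Step 3: 6-fold → factor 6
Step 4: 10-fold → factor 10
Step 5: 75 μL + 525 μL = 600 μL total → factor 600/75 = 8
Overall dilution factor = 10 × 100 × 6 × 10 × 8 = 4.8 × 10^5

4.80 × 10^5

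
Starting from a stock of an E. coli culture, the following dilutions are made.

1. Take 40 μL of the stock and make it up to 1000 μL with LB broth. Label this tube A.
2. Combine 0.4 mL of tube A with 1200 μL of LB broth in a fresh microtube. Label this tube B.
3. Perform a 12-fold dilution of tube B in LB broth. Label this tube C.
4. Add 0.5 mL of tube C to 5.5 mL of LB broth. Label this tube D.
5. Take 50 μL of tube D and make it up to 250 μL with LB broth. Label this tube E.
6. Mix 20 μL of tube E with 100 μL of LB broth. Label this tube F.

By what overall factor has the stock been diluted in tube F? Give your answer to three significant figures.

4.32 × 10^5

Step 1: 40 μL brought to 1000 μL → factor 1000/40 = 25
Step 2: 0.4 mL + 1200 μL = 1.6 mL total → factor 1.6/0.4 = 4
Step 3: 12-fold → factor 12
Step 4: 0.5 mL + 5.5 mL = 6 mL total → factor 6/0.5 = 12
Step 5: 50 μL brought to 250 μL → factor 250/50 = 5
Step 6: 20 μL + 100 μL = 120 μL total → factor 120/20 = 6
Overall dilution factor = 25 × 4 × 12 × 12 × 5 × 6 = 4.32 × 10^5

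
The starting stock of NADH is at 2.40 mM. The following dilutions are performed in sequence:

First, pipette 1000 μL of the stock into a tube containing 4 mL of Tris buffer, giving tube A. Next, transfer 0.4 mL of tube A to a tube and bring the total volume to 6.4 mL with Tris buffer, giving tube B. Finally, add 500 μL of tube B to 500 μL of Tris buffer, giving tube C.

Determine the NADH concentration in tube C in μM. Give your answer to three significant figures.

15.0 μM

Step 1: 1000 μL + 4 mL = 5000 μL total → factor 5000/1000 = 5
Step 2: 0.4 mL brought to 6.4 mL → factor 6.4/0.4 = 16
Step 3: 500 μL + 500 μL = 1000 μL total → factor 1000/500 = 2
Overall dilution factor = 5 × 16 × 2 = 160
Final = 2.40 mM / 160 = 0.01500 mM = 15.0 μM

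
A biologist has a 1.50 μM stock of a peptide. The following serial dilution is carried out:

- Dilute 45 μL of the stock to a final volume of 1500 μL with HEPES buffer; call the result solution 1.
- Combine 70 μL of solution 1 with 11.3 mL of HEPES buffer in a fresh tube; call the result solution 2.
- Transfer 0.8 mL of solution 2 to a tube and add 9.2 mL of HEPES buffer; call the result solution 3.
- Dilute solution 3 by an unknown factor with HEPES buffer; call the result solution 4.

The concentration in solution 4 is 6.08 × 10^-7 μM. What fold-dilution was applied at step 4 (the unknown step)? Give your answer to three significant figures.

36.5-fold

Step 1: 45 μL brought to 1500 μL → factor 1500/45 = 33.333
Step 2: 70 μL + 11.3 mL = 11370 μL total → factor 11370/70 = 162.43
Step 3: 0.8 mL + 9.2 mL = 10 mL total → factor 10/0.8 = 12.5
Step 4: unknown factor x
Product of known-step factors = 67679
Overall factor = 1.50 μM / (6.08 × 10^-7 μM) = 2.4671 × 10^6
x = 2.4671 × 10^6 / 67679 = 36.5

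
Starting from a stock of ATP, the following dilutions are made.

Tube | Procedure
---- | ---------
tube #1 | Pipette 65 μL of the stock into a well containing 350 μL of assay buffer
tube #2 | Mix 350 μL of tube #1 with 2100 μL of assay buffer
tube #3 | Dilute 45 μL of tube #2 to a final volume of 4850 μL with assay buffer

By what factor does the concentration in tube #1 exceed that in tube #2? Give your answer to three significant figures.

7.00

Step 1: 65 μL + 350 μL = 415 μL total → factor 415/65 = 6.3846
Step 2: 350 μL + 2100 μL = 2450 μL total → factor 2450/350 = 7
Dilution factor to tube #1 = 6.3846; to tube #2 = 44.692
[tube #1]/[tube #2] = (factor to tube #2)/(factor to tube #1) = 44.692/6.3846 = 7.00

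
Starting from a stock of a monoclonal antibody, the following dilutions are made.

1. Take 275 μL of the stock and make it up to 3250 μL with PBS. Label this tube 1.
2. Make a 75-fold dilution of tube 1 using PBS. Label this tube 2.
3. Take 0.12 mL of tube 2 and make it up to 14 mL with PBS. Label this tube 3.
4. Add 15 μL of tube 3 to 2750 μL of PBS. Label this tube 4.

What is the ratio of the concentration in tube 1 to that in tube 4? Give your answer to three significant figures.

1.61 × 10^6

Step 1: 275 μL brought to 3250 μL → factor 3250/275 = 11.818
Step 2: 75-fold → factor 75
Step 3: 0.12 mL brought to 14 mL → factor 14/0.12 = 116.67
Step 4: 15 μL + 2750 μL = 2765 μL total → factor 2765/15 = 184.33
Dilution factor to tube 1 = 11.818; to tube 4 = 1.9062 × 10^7
[tube 1]/[tube 4] = (factor to tube 4)/(factor to tube 1) = 1.9062 × 10^7/11.818 = 1.61 × 10^6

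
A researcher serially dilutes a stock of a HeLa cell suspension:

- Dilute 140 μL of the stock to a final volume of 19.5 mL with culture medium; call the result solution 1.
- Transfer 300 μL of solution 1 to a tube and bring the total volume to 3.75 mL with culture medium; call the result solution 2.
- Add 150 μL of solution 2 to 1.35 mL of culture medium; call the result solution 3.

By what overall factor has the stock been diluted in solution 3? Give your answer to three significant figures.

1.74 × 10^4

Step 1: 140 μL brought to 19.5 mL → factor 19500/140 = 139.29
Step 2: 300 μL brought to 3.75 mL → factor 3750/300 = 12.5
Step 3: 150 μL + 1.35 mL = 1500 μL total → factor 1500/150 = 10
Overall dilution factor = 139.29 × 12.5 × 10 = 17411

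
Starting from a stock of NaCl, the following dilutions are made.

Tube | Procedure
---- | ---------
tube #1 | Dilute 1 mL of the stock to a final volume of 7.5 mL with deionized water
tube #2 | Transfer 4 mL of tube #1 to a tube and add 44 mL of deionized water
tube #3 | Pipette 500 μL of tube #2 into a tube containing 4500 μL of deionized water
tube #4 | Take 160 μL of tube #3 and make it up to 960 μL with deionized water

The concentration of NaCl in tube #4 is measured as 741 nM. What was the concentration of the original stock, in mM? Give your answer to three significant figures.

4.00 mM

Step 1: 1 mL brought to 7.5 mL → factor 7.5/1 = 7.5
Step 2: 4 mL + 44 mL = 48 mL total → factor 48/4 = 12
Step 3: 500 μL + 4500 μL = 5000 μL total → factor 5000/500 = 10
Step 4: 160 μL brought to 960 μL → factor 960/160 = 6
Overall dilution factor = 7.5 × 12 × 10 × 6 = 5400
Stock = 741 nM × 5400 = 4.001 × 10^6 nM = 4.00 mM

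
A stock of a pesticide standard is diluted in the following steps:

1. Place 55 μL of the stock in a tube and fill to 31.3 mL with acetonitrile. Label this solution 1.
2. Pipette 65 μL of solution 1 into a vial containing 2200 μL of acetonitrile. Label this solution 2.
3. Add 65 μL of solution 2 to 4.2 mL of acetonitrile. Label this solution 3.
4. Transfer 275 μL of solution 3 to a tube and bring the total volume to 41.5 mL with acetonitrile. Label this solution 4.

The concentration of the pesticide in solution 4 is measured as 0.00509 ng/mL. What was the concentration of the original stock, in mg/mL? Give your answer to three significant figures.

0.999 mg/mL

Step 1: 55 μL brought to 31.3 mL → factor 31300/55 = 569.09
Step 2: 65 μL + 2200 μL = 2265 μL total → factor 2265/65 = 34.846
Step 3: 65 μL + 4.2 mL = 4265 μL total → factor 4265/65 = 65.615
Step 4: 275 μL brought to 41.5 mL → factor 41500/275 = 150.91
Overall dilution factor = 569.09 × 34.846 × 65.615 × 150.91 = 1.9636 × 10^8
Stock = 0.00509 ng/mL × 1.9636 × 10^8 = 9.995 × 10^5 ng/mL = 0.999 mg/mL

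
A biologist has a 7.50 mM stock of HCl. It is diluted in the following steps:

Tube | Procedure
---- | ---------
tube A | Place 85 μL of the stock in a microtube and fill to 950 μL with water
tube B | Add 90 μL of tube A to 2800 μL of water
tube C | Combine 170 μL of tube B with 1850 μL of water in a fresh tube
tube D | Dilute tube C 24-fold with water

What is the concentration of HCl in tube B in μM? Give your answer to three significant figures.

20.9 μM

Step 1: 85 μL brought to 950 μL → factor 950/85 = 11.176
Step 2: 90 μL + 2800 μL = 2890 μL total → factor 2890/90 = 32.111
Dilution factor through tube B = 11.176 × 32.111 = 358.89
[tube B] = 7.50 mM / 358.89 = 0.02090 mM = 20.9 μM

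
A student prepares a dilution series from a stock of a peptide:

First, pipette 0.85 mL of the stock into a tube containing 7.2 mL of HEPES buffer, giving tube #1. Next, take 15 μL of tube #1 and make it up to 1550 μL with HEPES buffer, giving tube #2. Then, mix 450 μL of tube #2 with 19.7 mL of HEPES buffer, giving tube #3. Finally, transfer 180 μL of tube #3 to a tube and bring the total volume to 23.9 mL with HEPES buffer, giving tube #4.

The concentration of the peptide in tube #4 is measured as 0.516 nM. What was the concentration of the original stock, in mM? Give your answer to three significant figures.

Step 1: 0.85 mL + 7.2 mL = 8.05 mL total → factor 8.05/0.85 = 9.4706
Step 2: 15 μL brought to 1550 μL → factor 1550/15 = 103.33
Step 3: 450 μL + 19.7 mL = 20150 μL total → factor 20150/450 = 44.778
Step 4: 180 μL brought to 23.9 mL → factor 23900/180 = 132.78
Overall dilution factor = 9.4706 × 103.33 × 44.778 × 132.78 = 5.8184 × 10^6
Stock = 0.516 nM × 5.8184 × 10^6 = 3.002 × 10^6 nM = 3.00 mM

3.00 mM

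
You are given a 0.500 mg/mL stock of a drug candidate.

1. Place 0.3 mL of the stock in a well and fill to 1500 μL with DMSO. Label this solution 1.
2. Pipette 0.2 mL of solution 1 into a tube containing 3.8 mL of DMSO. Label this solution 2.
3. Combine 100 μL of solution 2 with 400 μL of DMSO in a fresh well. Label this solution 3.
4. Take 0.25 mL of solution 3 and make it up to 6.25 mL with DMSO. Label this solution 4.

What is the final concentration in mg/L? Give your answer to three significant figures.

0.0400 mg/L

Step 1: 0.3 mL brought to 1500 μL → factor 1.5/0.3 = 5
Step 2: 0.2 mL + 3.8 mL = 4 mL total → factor 4/0.2 = 20
Step 3: 100 μL + 400 μL = 500 μL total → factor 500/100 = 5
Step 4: 0.25 mL brought to 6.25 mL → factor 6.25/0.25 = 25
Overall dilution factor = 5 × 20 × 5 × 25 = 12500
Final = 0.500 mg/mL / 12500 = 4.000 × 10^-5 mg/mL = 0.0400 mg/L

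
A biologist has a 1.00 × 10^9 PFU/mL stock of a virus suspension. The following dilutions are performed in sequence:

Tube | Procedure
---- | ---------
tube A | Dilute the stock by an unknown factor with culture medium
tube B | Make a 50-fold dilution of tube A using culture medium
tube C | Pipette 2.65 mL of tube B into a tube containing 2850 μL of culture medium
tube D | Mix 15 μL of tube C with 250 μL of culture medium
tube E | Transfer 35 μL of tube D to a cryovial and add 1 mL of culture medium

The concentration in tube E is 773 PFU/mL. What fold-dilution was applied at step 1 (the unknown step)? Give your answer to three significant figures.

Step 1: unknown factor x
Step 2: 50-fold → factor 50
Step 3: 2.65 mL + 2850 μL = 5.5 mL total → factor 5.5/2.65 = 2.0755
Step 4: 15 μL + 250 μL = 265 μL total → factor 265/15 = 17.667
Step 5: 35 μL + 1 mL = 1035 μL total → factor 1035/35 = 29.571
Product of known-step factors = 54214
Overall factor = 1.00 × 10^9 PFU/mL / (773 PFU/mL) = 1.2937 × 10^6
x = 1.2937 × 10^6 / 54214 = 23.9

23.9-fold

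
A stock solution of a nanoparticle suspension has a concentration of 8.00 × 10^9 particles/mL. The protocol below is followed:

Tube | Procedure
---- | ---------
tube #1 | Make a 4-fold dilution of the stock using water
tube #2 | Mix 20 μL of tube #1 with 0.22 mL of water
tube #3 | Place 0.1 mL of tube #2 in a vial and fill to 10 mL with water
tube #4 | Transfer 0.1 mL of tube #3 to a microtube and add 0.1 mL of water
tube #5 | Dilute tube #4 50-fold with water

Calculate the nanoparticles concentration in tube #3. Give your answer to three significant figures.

Step 1: 4-fold → factor 4
Step 2: 20 μL + 0.22 mL = 240 μL total → factor 240/20 = 12
Step 3: 0.1 mL brought to 10 mL → factor 10/0.1 = 100
Dilution factor through tube #3 = 4 × 12 × 100 = 4800
[tube #3] = 8.00 × 10^9 particles/mL / 4800 = 1.67 × 10^6 particles/mL

1.67 × 10^6 particles/mL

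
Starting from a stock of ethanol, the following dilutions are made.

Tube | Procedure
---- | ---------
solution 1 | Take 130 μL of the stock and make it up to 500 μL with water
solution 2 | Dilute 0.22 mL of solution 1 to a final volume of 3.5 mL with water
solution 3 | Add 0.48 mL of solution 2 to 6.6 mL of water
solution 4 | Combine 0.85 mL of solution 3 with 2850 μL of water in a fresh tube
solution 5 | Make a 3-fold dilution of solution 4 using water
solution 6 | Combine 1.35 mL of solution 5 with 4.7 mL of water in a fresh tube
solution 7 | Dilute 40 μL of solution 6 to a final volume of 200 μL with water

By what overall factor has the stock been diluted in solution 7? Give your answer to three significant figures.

Step 1: 130 μL brought to 500 μL → factor 500/130 = 3.8462
Step 2: 0.22 mL brought to 3.5 mL → factor 3.5/0.22 = 15.909
Step 3: 0.48 mL + 6.6 mL = 7.08 mL total → factor 7.08/0.48 = 14.75
Step 4: 0.85 mL + 2850 μL = 3.7 mL total → factor 3.7/0.85 = 4.3529
Step 5: 3-fold → factor 3
Step 6: 1.35 mL + 4.7 mL = 6.05 mL total → factor 6.05/1.35 = 4.4815
Step 7: 40 μL brought to 200 μL → factor 200/40 = 5
Overall dilution factor = 3.8462 × 15.909 × 14.75 × 4.3529 × 3 × 4.4815 × 5 = 2.6409 × 10^5

2.64 × 10^5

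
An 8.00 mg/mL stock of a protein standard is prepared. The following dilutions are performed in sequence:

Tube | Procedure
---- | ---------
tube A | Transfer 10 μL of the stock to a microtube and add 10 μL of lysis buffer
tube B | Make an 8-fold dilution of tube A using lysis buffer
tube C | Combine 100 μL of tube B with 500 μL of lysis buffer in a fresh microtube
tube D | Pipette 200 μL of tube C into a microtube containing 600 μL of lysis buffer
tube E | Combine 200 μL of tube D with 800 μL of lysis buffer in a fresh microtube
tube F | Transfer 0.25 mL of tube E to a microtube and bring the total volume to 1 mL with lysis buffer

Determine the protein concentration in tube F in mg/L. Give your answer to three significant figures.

Step 1: 10 μL + 10 μL = 20 μL total → factor 20/10 = 2
Step 2: 8-fold → factor 8
Step 3: 100 μL + 500 μL = 600 μL total → factor 600/100 = 6
Step 4: 200 μL + 600 μL = 800 μL total → factor 800/200 = 4
Step 5: 200 μL + 800 μL = 1000 μL total → factor 1000/200 = 5
Step 6: 0.25 mL brought to 1 mL → factor 1/0.25 = 4
Overall dilution factor = 2 × 8 × 6 × 4 × 5 × 4 = 7680
Final = 8.00 mg/mL / 7680 = 0.001042 mg/mL = 1.04 mg/L

1.04 mg/L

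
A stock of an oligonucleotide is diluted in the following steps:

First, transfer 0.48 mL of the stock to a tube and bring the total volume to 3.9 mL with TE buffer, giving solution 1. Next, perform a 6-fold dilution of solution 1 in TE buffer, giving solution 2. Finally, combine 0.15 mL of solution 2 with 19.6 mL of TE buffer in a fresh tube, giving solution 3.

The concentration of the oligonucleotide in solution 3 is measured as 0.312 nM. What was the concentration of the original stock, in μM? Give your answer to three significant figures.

2.00 μM

Step 1: 0.48 mL brought to 3.9 mL → factor 3.9/0.48 = 8.125
Step 2: 6-fold → factor 6
Step 3: 0.15 mL + 19.6 mL = 19.75 mL total → factor 19.75/0.15 = 131.67
Overall dilution factor = 8.125 × 6 × 131.67 = 6418.8
Stock = 0.312 nM × 6418.8 = 2003 nM = 2.00 μM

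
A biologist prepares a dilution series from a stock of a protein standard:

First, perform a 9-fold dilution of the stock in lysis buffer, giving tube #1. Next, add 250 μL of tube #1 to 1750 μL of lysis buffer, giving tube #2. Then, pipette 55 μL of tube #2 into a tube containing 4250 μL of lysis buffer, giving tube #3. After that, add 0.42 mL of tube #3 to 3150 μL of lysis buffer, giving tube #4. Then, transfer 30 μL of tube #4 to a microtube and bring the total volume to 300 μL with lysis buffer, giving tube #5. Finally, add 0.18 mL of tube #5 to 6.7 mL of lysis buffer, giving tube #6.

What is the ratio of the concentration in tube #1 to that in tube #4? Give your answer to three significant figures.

Step 1: 9-fold → factor 9
Step 2: 250 μL + 1750 μL = 2000 μL total → factor 2000/250 = 8
Step 3: 55 μL + 4250 μL = 4305 μL total → factor 4305/55 = 78.273
Step 4: 0.42 mL + 3150 μL = 3.57 mL total → factor 3.57/0.42 = 8.5
Dilution factor to tube #1 = 9; to tube #4 = 47903
[tube #1]/[tube #4] = (factor to tube #4)/(factor to tube #1) = 47903/9 = 5.32 × 10^3

5.32 × 10^3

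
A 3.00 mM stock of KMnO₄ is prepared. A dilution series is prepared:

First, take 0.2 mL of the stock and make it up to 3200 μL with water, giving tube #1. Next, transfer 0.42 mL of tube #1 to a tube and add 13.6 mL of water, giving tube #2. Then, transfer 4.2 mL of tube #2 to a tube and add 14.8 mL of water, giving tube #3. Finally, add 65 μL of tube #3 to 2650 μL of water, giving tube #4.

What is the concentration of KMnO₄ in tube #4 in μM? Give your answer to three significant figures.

Step 1: 0.2 mL brought to 3200 μL → factor 3.2/0.2 = 16
Step 2: 0.42 mL + 13.6 mL = 14.02 mL total → factor 14.02/0.42 = 33.381
Step 3: 4.2 mL + 14.8 mL = 19 mL total → factor 19/4.2 = 4.5238
Step 4: 65 μL + 2650 μL = 2715 μL total → factor 2715/65 = 41.769
Overall dilution factor = 16 × 33.381 × 4.5238 × 41.769 = 1.0092 × 10^5
Final = 3.00 mM / 1.0092 × 10^5 = 2.973 × 10^-5 mM = 0.0297 μM

0.0297 μM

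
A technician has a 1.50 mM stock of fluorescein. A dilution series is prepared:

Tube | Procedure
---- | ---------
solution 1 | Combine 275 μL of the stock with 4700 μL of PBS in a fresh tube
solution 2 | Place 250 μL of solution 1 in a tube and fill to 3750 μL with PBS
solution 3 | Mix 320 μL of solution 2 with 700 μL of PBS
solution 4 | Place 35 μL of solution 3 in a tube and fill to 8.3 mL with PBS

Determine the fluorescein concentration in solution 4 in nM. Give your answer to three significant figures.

Step 1: 275 μL + 4700 μL = 4975 μL total → factor 4975/275 = 18.091
Step 2: 250 μL brought to 3750 μL → factor 3750/250 = 15
Step 3: 320 μL + 700 μL = 1020 μL total → factor 1020/320 = 3.1875
Step 4: 35 μL brought to 8.3 mL → factor 8300/35 = 237.14
Overall dilution factor = 18.091 × 15 × 3.1875 × 237.14 = 2.0512 × 10^5
Final = 1.50 mM / 2.0512 × 10^5 = 7.313 × 10^-6 mM = 7.31 nM

7.31 nM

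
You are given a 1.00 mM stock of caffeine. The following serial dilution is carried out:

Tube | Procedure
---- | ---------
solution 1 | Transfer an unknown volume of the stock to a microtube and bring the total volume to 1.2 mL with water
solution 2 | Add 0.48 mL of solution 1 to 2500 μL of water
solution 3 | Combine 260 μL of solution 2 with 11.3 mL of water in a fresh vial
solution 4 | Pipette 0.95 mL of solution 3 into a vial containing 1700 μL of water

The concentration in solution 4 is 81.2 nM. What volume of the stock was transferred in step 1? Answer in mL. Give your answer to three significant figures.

0.0750 mL

Step 1: v brought to 1.2 mL → factor = 1.2 mL/v
Step 2: 0.48 mL + 2500 μL = 2.98 mL total → factor 2.98/0.48 = 6.2083
Step 3: 260 μL + 11.3 mL = 11560 μL total → factor 11560/260 = 44.462
Step 4: 0.95 mL + 1700 μL = 2.65 mL total → factor 2.65/0.95 = 2.7895
Product of known-step factors = 769.98
Overall factor = 1.00 mM / (81.2 nM) = 12315
Step-1 factor = 12315 / 769.98 = 15.994
v = 1.2 mL / 15.994 = 0.0750 mL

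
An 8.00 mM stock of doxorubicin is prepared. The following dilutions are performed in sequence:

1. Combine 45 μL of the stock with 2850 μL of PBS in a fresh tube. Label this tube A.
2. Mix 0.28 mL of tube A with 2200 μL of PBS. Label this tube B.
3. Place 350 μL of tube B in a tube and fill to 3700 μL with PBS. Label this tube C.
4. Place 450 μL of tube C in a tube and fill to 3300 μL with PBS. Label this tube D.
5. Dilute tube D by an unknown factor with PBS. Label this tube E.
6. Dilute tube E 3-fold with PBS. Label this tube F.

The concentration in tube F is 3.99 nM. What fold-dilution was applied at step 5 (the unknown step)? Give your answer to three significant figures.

Step 1: 45 μL + 2850 μL = 2895 μL total → factor 2895/45 = 64.333
Step 2: 0.28 mL + 2200 μL = 2.48 mL total → factor 2.48/0.28 = 8.8571
Step 3: 350 μL brought to 3700 μL → factor 3700/350 = 10.571
Step 4: 450 μL brought to 3300 μL → factor 3300/450 = 7.3333
Step 5: unknown factor x
Step 6: 3-fold → factor 3
Product of known-step factors = 1.3252 × 10^5
Overall factor = 8.00 mM / (3.99 nM) = 2.005 × 10^6
x = 2.005 × 10^6 / 1.3252 × 10^5 = 15.1

15.1-fold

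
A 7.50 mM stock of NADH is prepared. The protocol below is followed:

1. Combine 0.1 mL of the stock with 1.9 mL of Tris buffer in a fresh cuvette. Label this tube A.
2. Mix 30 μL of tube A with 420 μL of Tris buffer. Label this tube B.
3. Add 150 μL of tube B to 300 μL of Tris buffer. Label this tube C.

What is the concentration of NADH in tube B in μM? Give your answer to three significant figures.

25.0 μM

Step 1: 0.1 mL + 1.9 mL = 2 mL total → factor 2/0.1 = 20
Step 2: 30 μL + 420 μL = 450 μL total → factor 450/30 = 15
Dilution factor through tube B = 20 × 15 = 300
[tube B] = 7.50 mM / 300 = 0.02500 mM = 25.0 μM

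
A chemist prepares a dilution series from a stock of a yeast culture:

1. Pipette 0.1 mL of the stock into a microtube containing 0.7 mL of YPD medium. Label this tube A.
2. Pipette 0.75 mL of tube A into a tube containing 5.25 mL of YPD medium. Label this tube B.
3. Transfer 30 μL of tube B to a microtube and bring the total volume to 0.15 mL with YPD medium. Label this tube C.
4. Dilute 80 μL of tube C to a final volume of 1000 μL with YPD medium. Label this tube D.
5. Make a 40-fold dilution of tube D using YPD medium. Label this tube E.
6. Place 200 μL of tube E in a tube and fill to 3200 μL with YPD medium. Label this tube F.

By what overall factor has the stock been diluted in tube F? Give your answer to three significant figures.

Step 1: 0.1 mL + 0.7 mL = 0.8 mL total → factor 0.8/0.1 = 8
Step 2: 0.75 mL + 5.25 mL = 6 mL total → factor 6/0.75 = 8
Step 3: 30 μL brought to 0.15 mL → factor 150/30 = 5
Step 4: 80 μL brought to 1000 μL → factor 1000/80 = 12.5
Step 5: 40-fold → factor 40
Step 6: 200 μL brought to 3200 μL → factor 3200/200 = 16
Overall dilution factor = 8 × 8 × 5 × 12.5 × 40 × 16 = 2.56 × 10^6

2.56 × 10^6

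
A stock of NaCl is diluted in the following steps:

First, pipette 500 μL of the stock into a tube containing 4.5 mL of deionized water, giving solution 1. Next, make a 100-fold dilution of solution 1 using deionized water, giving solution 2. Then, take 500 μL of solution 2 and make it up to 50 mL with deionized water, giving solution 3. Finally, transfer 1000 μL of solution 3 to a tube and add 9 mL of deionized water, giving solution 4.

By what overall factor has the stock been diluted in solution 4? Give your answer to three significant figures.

1.00 × 10^6

Step 1: 500 μL + 4.5 mL = 5000 μL total → factor 5000/500 = 10
Step 2: 100-fold → factor 100
Step 3: 500 μL brought to 50 mL → factor 50000/500 = 100
Step 4: 1000 μL + 9 mL = 10000 μL total → factor 10000/1000 = 10
Overall dilution factor = 10 × 100 × 100 × 10 = 1 × 10^6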